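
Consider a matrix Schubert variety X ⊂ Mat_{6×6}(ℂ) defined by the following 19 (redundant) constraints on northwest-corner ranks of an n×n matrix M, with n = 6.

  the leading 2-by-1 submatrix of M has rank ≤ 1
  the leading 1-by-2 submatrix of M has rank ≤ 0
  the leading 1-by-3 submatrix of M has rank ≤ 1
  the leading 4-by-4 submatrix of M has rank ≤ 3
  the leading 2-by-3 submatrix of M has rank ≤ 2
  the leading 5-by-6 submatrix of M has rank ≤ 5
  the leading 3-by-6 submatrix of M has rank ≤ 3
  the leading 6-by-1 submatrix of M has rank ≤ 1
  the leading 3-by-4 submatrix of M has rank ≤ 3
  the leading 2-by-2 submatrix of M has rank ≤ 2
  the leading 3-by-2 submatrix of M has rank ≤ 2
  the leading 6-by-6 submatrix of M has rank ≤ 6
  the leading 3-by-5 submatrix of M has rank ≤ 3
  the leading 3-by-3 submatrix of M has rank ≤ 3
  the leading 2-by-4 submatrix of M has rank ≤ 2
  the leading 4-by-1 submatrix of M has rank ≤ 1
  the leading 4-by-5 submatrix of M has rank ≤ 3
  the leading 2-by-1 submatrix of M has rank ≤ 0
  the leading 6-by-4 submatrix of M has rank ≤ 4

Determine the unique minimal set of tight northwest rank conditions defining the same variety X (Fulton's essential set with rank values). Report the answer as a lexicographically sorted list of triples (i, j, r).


The tightest implied rank at each (i,j), from the 19 conditions:

  i=1: 0 0 1 1 1 1
  i=2: 0 1 2 2 2 2
  i=3: 1 2 3 3 3 3
  i=4: 1 2 3 3 3 4
  i=5: 1 2 3 4 4 5
  i=6: 1 2 3 4 5 6

hence w(1..6) = (3, 2, 1, 6, 4, 5).

ℓ(w)=5; the 3 essential cells (i,j,r):

[(1, 2, 0), (2, 1, 0), (4, 5, 3)]


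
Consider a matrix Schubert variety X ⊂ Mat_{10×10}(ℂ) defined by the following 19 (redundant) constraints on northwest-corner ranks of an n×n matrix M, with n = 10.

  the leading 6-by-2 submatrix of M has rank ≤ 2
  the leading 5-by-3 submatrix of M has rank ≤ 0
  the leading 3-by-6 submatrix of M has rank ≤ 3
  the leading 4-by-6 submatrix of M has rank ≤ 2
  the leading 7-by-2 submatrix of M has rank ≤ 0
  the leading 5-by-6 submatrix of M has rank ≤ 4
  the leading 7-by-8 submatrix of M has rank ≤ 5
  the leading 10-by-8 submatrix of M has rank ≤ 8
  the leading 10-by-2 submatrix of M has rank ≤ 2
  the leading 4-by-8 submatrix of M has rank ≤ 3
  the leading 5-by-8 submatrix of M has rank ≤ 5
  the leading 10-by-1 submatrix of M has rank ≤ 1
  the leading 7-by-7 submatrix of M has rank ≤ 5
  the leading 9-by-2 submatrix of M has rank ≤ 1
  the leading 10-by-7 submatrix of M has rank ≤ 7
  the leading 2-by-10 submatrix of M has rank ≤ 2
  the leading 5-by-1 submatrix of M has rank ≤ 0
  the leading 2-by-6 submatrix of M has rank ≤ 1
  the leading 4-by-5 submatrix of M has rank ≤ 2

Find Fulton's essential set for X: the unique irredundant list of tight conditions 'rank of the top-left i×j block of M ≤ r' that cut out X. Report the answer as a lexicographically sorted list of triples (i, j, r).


Reconstructing r_w from the 19 given conditions:

  R[1]: 0  0  0  1  1  1  1  1  1  1
  R[2]: 0  0  0  1  1  1  2  2  2  2
  R[3]: 0  0  0  1  2  2  3  3  3  3
  R[4]: 0  0  0  1  2  2  3  3  4  4
  R[5]: 0  0  0  1  2  3  4  4  5  5
  R[6]: 0  0  1  2  3  4  5  5  6  6
  R[7]: 0  0  1  2  3  4  5  5  6  7
  R[8]: 1  1  2  3  4  5  6  6  7  8
  R[9]: 1  1  2  3  4  5  6  7  8  9
  R[10]: 1  2  3  4  5  6  7  8  9  10

so w = (4, 7, 5, 9, 6, 3, 10, 1, 8, 2).

Rothe diagram D(w) (25 cells), 7 SE-corners (essential conditions):

[(2, 6, 1), (4, 6, 2), (4, 8, 3), (5, 3, 0), (7, 2, 0), (7, 8, 5), (9, 2, 1)]


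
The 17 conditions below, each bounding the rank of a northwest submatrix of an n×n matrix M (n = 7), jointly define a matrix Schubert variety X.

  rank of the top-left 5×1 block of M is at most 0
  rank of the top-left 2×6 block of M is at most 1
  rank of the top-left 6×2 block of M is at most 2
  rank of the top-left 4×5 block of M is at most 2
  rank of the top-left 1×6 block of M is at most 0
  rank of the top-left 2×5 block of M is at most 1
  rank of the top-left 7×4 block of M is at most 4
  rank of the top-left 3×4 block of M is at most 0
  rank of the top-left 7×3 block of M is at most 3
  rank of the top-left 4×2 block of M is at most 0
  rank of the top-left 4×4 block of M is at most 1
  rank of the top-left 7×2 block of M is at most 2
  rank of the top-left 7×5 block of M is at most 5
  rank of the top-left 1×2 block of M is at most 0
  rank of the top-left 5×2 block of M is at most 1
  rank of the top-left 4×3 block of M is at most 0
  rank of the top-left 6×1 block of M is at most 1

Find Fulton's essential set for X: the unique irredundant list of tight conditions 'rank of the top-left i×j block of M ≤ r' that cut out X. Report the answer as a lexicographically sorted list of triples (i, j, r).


Rank table r_w(7×7) implied by the 17 constraints:

  i=1: 0 0 0 0 0 0 1
  i=2: 0 0 0 0 1 1 2
  i=3: 0 0 0 0 1 2 3
  i=4: 0 0 0 1 2 3 4
  i=5: 0 1 1 2 3 4 5
  i=6: 1 2 2 3 4 5 6
  i=7: 1 2 3 4 5 6 7

reading off 1-entries of Δ²R: w = (7, 5, 6, 4, 2, 1, 3).

Fulton essential set (4 of the 18 Rothe cells):

[(1, 6, 0), (3, 4, 0), (4, 3, 0), (5, 1, 0)]


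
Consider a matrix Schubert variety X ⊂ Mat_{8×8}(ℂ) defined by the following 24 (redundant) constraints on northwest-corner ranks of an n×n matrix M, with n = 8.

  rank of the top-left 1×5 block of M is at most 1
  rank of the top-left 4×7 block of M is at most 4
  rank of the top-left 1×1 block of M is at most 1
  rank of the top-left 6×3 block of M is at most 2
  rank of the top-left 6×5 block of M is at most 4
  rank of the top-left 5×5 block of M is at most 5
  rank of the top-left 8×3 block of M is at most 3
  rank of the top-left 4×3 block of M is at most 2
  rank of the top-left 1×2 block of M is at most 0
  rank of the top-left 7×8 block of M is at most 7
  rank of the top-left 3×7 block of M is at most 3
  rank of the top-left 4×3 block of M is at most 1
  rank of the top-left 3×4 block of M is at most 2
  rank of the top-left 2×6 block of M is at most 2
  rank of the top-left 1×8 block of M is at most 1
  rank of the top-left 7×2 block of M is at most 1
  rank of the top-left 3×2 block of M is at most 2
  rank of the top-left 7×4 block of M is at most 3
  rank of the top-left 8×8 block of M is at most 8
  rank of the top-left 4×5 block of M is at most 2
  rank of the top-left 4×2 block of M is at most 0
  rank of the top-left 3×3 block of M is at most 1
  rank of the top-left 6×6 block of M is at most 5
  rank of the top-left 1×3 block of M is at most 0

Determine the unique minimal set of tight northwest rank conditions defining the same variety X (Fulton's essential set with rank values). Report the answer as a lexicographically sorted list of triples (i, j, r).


Computing R[i][j] = min implied NW-rank bound (n=8, 24 conditions):

  row 1: 0 | 0 | 0 | 1 | 1 | 1 | 1 | 1
  row 2: 0 | 0 | 1 | 2 | 2 | 2 | 2 | 2
  row 3: 0 | 0 | 1 | 2 | 2 | 3 | 3 | 3
  row 4: 0 | 0 | 1 | 2 | 2 | 3 | 4 | 4
  row 5: 1 | 1 | 2 | 3 | 3 | 4 | 5 | 5
  row 6: 1 | 1 | 2 | 3 | 4 | 5 | 6 | 6
  row 7: 1 | 1 | 2 | 3 | 4 | 5 | 6 | 7
  row 8: 1 | 2 | 3 | 4 | 5 | 6 | 7 | 8

second differences of R give the permutation w = (4, 3, 6, 7, 1, 5, 8, 2).

ℓ(w)=13; the 4 essential cells (i,j,r):

[(1, 3, 0), (4, 2, 0), (4, 5, 2), (7, 2, 1)]


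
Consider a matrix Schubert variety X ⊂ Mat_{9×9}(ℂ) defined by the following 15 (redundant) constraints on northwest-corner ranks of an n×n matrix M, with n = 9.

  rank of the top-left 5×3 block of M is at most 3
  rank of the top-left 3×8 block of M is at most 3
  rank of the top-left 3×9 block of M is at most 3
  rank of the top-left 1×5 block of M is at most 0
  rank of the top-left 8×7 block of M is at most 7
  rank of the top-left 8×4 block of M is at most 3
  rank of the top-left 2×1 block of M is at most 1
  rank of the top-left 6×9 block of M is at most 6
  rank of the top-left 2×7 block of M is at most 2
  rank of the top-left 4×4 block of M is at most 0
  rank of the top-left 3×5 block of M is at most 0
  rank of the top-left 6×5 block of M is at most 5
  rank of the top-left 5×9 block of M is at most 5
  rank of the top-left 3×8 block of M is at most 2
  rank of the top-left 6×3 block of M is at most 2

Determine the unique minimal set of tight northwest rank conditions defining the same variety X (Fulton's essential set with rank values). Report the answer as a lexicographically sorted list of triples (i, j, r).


Propagating the 15 rank bounds to every northwest block:

  R[1]: 0 0 0 0 0 1 1 1 1
  R[2]: 0 0 0 0 0 1 2 2 2
  R[3]: 0 0 0 0 0 1 2 2 3
  R[4]: 0 0 0 0 1 2 3 3 4
  R[5]: 1 1 1 1 2 3 4 4 5
  R[6]: 1 2 2 2 3 4 5 5 6
  R[7]: 1 2 3 3 4 5 6 6 7
  R[8]: 1 2 3 3 4 5 6 7 8
  R[9]: 1 2 3 4 5 6 7 8 9

second differences of R give the permutation w = (6, 7, 9, 5, 1, 2, 3, 8, 4).

Fulton essential set (4 of the 21 Rothe cells):

[(3, 5, 0), (3, 8, 2), (4, 4, 0), (8, 4, 3)]


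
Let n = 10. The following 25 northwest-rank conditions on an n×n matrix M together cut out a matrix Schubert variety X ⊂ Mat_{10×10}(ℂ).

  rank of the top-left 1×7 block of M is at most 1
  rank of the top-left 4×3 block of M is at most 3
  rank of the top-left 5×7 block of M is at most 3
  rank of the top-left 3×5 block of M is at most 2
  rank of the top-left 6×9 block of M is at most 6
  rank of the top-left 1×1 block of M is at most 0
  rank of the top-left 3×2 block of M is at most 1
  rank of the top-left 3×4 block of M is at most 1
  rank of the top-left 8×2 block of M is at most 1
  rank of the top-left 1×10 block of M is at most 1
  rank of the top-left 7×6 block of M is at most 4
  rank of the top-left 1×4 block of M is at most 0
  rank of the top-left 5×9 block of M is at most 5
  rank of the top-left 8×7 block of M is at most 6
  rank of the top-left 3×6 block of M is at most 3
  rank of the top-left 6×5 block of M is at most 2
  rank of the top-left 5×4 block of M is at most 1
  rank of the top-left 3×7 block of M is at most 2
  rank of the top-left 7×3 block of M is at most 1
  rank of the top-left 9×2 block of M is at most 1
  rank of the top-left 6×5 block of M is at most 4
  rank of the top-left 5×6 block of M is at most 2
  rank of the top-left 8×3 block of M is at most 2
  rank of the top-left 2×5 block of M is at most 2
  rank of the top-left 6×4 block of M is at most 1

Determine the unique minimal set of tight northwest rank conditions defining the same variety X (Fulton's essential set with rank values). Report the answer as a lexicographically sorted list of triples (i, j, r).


The tightest implied rank at each (i,j), from the 25 conditions:

  row 1: 0  0  0  0  1  1  1  1  1  1
  row 2: 1  1  1  1  2  2  2  2  2  2
  row 3: 1  1  1  1  2  2  2  3  3  3
  row 4: 1  1  1  1  2  2  3  4  4  4
  row 5: 1  1  1  1  2  2  3  4  5  5
  row 6: 1  1  1  1  2  3  4  5  6  6
  row 7: 1  1  1  2  3  4  5  6  7  7
  row 8: 1  1  2  3  4  5  6  7  8  8
  row 9: 1  1  2  3  4  5  6  7  8  9
  row 10: 1  2  3  4  5  6  7  8  9  10

giving w = (5, 1, 8, 7, 9, 6, 4, 3, 10, 2) via Δ²R.

D(w) has 24 cells with 6 SE-corners; essential set:

[(1, 4, 0), (3, 7, 2), (5, 6, 2), (6, 4, 1), (7, 3, 1), (9, 2, 1)]


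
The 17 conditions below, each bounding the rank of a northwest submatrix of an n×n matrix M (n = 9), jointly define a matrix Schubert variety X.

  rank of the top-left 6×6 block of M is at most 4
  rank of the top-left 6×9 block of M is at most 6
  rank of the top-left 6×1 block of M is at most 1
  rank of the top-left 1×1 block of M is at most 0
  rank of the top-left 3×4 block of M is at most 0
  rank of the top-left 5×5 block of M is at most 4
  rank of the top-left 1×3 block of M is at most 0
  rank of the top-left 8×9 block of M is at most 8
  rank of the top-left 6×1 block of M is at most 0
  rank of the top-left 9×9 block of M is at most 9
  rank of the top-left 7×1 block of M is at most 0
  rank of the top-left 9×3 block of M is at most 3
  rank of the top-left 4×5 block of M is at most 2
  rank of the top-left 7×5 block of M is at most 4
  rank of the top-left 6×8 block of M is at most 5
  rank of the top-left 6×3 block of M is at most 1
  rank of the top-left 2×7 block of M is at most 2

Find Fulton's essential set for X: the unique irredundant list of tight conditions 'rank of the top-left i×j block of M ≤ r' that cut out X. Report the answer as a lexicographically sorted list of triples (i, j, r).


Computing R[i][j] = min implied NW-rank bound (n=9, 17 conditions):

  0  0  0  0  1  1  1  1  1
  0  0  0  0  1  2  2  2  2
  0  0  0  0  1  2  3  3  3
  0  1  1  1  2  3  4  4  4
  0  1  1  2  3  4  5  5  5
  0  1  1  2  3  4  5  5  6
  0  1  2  3  4  5  6  6  7
  1  2  3  4  5  6  7  7  8
  1  2  3  4  5  6  7  8  9

so w = (5, 6, 7, 2, 4, 9, 3, 1, 8).

Fulton essential set (4 of the 19 Rothe cells):

[(3, 4, 0), (6, 3, 1), (6, 8, 5), (7, 1, 0)]


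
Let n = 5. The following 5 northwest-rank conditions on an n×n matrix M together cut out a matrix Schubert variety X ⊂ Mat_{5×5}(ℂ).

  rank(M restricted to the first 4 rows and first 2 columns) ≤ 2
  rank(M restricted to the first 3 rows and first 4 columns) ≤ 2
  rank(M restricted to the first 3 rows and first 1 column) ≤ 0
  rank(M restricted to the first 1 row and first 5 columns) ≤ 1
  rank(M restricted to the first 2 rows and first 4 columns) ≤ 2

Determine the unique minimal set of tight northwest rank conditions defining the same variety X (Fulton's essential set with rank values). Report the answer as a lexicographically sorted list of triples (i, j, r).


Rank table r_w(5×5) implied by the 5 constraints:

  row 1: 0, 1, 1, 1, 1
  row 2: 0, 1, 2, 2, 2
  row 3: 0, 1, 2, 2, 3
  row 4: 1, 2, 3, 3, 4
  row 5: 1, 2, 3, 4, 5

so w = (2, 3, 5, 1, 4).

D(w) has 4 cells with 2 SE-corners; essential set:

[(3, 1, 0), (3, 4, 2)]


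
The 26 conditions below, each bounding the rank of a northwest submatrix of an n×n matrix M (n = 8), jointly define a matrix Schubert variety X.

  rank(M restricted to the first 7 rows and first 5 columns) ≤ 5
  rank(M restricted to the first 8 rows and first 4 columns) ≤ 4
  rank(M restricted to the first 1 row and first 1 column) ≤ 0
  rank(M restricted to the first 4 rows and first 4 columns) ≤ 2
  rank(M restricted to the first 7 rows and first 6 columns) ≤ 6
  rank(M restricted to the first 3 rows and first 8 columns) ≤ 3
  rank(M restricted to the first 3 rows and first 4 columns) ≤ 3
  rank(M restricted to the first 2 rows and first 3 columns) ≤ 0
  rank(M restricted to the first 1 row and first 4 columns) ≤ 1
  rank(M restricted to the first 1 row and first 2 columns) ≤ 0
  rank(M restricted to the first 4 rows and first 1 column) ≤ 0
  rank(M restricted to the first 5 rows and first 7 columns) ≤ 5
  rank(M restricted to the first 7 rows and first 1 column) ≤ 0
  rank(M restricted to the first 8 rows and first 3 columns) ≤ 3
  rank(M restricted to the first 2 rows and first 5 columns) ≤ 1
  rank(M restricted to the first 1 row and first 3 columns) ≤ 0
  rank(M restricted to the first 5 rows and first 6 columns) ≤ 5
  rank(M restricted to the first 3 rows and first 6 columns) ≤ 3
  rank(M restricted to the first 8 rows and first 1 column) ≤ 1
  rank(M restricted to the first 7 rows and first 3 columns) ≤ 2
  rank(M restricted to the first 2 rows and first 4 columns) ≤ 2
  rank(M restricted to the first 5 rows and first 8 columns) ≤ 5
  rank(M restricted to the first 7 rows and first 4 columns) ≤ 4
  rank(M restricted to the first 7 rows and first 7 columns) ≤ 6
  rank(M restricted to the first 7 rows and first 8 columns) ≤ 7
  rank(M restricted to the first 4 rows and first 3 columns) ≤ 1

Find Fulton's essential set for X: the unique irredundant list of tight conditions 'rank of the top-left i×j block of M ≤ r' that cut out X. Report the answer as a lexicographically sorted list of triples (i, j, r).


Propagating the 26 rank bounds to every northwest block:

  i=1: 0, 0, 0, 1, 1, 1, 1, 1
  i=2: 0, 0, 0, 1, 1, 2, 2, 2
  i=3: 0, 1, 1, 2, 2, 3, 3, 3
  i=4: 0, 1, 1, 2, 3, 4, 4, 4
  i=5: 0, 1, 2, 3, 4, 5, 5, 5
  i=6: 0, 1, 2, 3, 4, 5, 6, 6
  i=7: 0, 1, 2, 3, 4, 5, 6, 7
  i=8: 1, 2, 3, 4, 5, 6, 7, 8

the unique w with this rank table is (4, 6, 2, 5, 3, 7, 8, 1).

D(w) has 13 cells with 4 SE-corners; essential set:

[(2, 3, 0), (2, 5, 1), (4, 3, 1), (7, 1, 0)]


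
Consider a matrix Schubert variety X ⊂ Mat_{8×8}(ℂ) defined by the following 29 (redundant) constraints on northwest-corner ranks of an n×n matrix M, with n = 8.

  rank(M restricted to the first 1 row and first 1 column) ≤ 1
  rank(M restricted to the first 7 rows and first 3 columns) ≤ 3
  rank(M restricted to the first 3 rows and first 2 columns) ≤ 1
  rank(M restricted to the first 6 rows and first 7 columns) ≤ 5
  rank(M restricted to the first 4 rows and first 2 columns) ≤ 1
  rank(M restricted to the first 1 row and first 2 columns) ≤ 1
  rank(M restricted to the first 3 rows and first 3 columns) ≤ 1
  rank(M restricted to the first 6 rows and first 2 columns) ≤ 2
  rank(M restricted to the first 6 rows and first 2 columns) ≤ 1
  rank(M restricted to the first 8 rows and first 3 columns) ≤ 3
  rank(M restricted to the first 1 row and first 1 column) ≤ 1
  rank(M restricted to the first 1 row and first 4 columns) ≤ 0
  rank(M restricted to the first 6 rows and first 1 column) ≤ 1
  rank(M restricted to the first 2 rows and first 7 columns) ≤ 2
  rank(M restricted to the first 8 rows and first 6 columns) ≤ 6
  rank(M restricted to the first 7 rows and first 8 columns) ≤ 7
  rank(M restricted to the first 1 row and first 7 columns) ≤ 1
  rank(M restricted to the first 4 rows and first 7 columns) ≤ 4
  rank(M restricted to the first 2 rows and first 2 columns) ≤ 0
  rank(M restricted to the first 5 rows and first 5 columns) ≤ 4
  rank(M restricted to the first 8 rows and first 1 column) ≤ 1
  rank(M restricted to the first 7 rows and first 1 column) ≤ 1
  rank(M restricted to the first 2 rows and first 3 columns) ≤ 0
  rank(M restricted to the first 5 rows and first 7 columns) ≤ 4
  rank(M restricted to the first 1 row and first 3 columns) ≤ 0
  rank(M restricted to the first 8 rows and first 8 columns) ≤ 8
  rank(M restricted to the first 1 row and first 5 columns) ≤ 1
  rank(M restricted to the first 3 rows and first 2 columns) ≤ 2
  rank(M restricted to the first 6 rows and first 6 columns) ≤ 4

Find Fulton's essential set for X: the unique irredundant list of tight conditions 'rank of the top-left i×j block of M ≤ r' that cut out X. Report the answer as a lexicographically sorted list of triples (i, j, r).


Reconstructing r_w from the 29 given conditions:

  row 1: 0, 0, 0, 0, 1, 1, 1, 1
  row 2: 0, 0, 0, 1, 2, 2, 2, 2
  row 3: 1, 1, 1, 2, 3, 3, 3, 3
  row 4: 1, 1, 2, 3, 4, 4, 4, 4
  row 5: 1, 1, 2, 3, 4, 4, 4, 5
  row 6: 1, 1, 2, 3, 4, 4, 5, 6
  row 7: 1, 2, 3, 4, 5, 5, 6, 7
  row 8: 1, 2, 3, 4, 5, 6, 7, 8

reading off 1-entries of Δ²R: w = (5, 4, 1, 3, 8, 7, 2, 6).

Fulton essential set (5 of the 13 Rothe cells):

[(1, 4, 0), (2, 3, 0), (5, 7, 4), (6, 2, 1), (6, 6, 4)]


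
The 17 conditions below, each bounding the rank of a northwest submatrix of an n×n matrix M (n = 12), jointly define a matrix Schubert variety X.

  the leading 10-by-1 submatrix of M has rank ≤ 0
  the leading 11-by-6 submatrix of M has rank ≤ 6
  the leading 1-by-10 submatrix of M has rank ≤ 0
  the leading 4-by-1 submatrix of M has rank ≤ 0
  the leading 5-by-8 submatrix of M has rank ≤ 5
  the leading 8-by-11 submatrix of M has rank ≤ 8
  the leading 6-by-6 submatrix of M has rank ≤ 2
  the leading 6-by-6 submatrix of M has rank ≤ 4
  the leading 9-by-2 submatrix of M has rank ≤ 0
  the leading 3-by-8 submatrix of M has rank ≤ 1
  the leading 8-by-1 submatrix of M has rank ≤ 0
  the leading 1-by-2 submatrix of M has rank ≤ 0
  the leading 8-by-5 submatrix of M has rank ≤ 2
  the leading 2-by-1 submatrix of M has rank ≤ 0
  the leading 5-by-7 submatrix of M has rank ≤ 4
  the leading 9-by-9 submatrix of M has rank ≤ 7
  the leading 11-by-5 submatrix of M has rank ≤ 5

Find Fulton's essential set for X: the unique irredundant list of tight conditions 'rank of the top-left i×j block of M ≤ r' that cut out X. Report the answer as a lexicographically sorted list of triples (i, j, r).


Rank table r_w(12×12) implied by the 17 constraints:

  0 0 0 0 0 0 0 0 0 0 1 1
  0 0 1 1 1 1 1 1 1 1 2 2
  0 0 1 1 1 1 1 1 2 2 3 3
  0 0 1 2 2 2 2 2 3 3 4 4
  0 0 1 2 2 2 3 3 4 4 5 5
  0 0 1 2 2 2 3 4 5 5 6 6
  0 0 1 2 2 3 4 5 6 6 7 7
  0 0 1 2 2 3 4 5 6 7 8 8
  0 0 1 2 3 4 5 6 7 8 9 9
  0 1 2 3 4 5 6 7 8 9 10 10
  1 2 3 4 5 6 7 8 9 10 11 11
  1 2 3 4 5 6 7 8 9 10 11 12

giving w = (11, 3, 9, 4, 7, 8, 6, 10, 5, 2, 1, 12) via Δ²R.

D(w) has 38 cells with 6 SE-corners; essential set:

[(1, 10, 0), (3, 8, 1), (6, 6, 2), (8, 5, 2), (9, 2, 0), (10, 1, 0)]


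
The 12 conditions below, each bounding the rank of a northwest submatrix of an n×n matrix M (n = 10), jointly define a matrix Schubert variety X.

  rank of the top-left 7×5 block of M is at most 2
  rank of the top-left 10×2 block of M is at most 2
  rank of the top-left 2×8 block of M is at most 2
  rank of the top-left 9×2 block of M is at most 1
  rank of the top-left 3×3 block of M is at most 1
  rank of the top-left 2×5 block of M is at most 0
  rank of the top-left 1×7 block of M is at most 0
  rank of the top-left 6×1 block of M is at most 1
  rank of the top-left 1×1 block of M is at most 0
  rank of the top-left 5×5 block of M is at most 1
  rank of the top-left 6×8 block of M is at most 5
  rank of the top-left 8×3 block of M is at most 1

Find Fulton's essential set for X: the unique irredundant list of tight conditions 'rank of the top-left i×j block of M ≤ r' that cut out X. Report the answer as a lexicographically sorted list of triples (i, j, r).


The tightest implied rank at each (i,j), from the 12 conditions:

  row 1: 0, 0, 0, 0, 0, 0, 0, 1, 1, 1
  row 2: 0, 0, 0, 0, 0, 1, 1, 2, 2, 2
  row 3: 1, 1, 1, 1, 1, 2, 2, 3, 3, 3
  row 4: 1, 1, 1, 1, 1, 2, 3, 4, 4, 4
  row 5: 1, 1, 1, 1, 1, 2, 3, 4, 5, 5
  row 6: 1, 1, 1, 2, 2, 3, 4, 5, 6, 6
  row 7: 1, 1, 1, 2, 2, 3, 4, 5, 6, 7
  row 8: 1, 1, 1, 2, 3, 4, 5, 6, 7, 8
  row 9: 1, 1, 2, 3, 4, 5, 6, 7, 8, 9
  row 10: 1, 2, 3, 4, 5, 6, 7, 8, 9, 10

the unique w with this rank table is (8, 6, 1, 7, 9, 4, 10, 5, 3, 2).

ℓ(w)=28; the 6 essential cells (i,j,r):

[(1, 7, 0), (2, 5, 0), (5, 5, 1), (7, 5, 2), (8, 3, 1), (9, 2, 1)]


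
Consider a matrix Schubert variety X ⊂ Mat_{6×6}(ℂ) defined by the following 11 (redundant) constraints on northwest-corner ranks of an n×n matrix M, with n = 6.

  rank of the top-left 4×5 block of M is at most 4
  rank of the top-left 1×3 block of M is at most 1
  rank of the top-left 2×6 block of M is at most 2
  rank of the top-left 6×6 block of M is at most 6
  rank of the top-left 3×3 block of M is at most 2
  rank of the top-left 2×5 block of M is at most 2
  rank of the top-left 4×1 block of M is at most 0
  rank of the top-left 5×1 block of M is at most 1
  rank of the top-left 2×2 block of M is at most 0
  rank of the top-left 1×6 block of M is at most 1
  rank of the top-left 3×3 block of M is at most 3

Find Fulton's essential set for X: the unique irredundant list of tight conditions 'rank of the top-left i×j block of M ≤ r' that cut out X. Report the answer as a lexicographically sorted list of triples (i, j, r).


Reconstructing r_w from the 11 given conditions:

  row 1: 0, 0, 1, 1, 1, 1
  row 2: 0, 0, 1, 2, 2, 2
  row 3: 0, 1, 2, 3, 3, 3
  row 4: 0, 1, 2, 3, 4, 4
  row 5: 1, 2, 3, 4, 5, 5
  row 6: 1, 2, 3, 4, 5, 6

so w = (3, 4, 2, 5, 1, 6).

D(w) has 6 cells with 2 SE-corners; essential set:

[(2, 2, 0), (4, 1, 0)]


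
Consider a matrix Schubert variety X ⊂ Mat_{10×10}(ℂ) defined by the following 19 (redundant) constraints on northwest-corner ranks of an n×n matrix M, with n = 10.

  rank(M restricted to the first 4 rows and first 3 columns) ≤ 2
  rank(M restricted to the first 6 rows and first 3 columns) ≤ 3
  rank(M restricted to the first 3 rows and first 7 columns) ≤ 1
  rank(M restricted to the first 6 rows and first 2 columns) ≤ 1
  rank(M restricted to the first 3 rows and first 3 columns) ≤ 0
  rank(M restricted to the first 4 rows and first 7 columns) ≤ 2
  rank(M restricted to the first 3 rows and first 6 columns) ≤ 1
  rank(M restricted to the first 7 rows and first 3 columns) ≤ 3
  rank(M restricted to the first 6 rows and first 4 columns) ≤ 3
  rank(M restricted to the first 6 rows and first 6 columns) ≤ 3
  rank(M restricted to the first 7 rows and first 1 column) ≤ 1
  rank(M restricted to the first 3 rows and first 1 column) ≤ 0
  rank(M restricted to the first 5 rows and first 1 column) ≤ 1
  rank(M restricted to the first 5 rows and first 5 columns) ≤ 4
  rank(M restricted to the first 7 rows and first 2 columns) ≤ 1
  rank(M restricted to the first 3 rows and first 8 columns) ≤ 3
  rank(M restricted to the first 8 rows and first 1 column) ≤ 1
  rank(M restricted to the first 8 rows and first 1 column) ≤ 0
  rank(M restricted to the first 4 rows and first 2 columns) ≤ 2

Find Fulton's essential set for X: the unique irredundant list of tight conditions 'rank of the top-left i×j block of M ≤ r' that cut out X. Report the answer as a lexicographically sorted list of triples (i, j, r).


Rank table r_w(10×10) implied by the 19 constraints:

  i=1: 0  0  0  1  1  1  1  1  1  1
  i=2: 0  0  0  1  1  1  1  2  2  2
  i=3: 0  0  0  1  1  1  1  2  3  3
  i=4: 0  1  1  2  2  2  2  3  4  4
  i=5: 0  1  2  3  3  3  3  4  5  5
  i=6: 0  1  2  3  3  3  4  5  6  6
  i=7: 0  1  2  3  4  4  5  6  7  7
  i=8: 0  1  2  3  4  5  6  7  8  8
  i=9: 1  2  3  4  5  6  7  8  9  9
  i=10: 1  2  3  4  5  6  7  8  9  10

so w = (4, 8, 9, 2, 3, 7, 5, 6, 1, 10).

D(w) has 22 cells with 4 SE-corners; essential set:

[(3, 3, 0), (3, 7, 1), (6, 6, 3), (8, 1, 0)]


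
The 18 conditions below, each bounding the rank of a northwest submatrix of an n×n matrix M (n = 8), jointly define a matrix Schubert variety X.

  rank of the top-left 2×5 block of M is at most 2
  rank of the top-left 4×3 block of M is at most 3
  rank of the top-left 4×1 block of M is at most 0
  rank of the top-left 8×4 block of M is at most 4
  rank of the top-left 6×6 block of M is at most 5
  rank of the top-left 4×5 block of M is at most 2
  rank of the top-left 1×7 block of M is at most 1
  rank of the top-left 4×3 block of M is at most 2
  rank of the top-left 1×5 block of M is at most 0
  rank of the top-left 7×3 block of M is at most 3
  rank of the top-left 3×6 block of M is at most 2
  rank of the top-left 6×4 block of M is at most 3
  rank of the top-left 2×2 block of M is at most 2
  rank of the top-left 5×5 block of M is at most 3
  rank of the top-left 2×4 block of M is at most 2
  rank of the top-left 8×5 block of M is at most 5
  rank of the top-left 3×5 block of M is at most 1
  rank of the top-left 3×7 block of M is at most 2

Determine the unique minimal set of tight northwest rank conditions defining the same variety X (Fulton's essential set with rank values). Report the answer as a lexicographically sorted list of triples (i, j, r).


The tightest implied rank at each (i,j), from the 18 conditions:

  i=1: 0, 0, 0, 0, 0, 1, 1, 1
  i=2: 0, 1, 1, 1, 1, 2, 2, 2
  i=3: 0, 1, 1, 1, 1, 2, 2, 3
  i=4: 0, 1, 2, 2, 2, 3, 3, 4
  i=5: 1, 2, 3, 3, 3, 4, 4, 5
  i=6: 1, 2, 3, 3, 4, 5, 5, 6
  i=7: 1, 2, 3, 4, 5, 6, 6, 7
  i=8: 1, 2, 3, 4, 5, 6, 7, 8

giving w = (6, 2, 8, 3, 1, 5, 4, 7) via Δ²R.

ℓ(w)=13; the 5 essential cells (i,j,r):

[(1, 5, 0), (3, 5, 1), (3, 7, 2), (4, 1, 0), (6, 4, 3)]


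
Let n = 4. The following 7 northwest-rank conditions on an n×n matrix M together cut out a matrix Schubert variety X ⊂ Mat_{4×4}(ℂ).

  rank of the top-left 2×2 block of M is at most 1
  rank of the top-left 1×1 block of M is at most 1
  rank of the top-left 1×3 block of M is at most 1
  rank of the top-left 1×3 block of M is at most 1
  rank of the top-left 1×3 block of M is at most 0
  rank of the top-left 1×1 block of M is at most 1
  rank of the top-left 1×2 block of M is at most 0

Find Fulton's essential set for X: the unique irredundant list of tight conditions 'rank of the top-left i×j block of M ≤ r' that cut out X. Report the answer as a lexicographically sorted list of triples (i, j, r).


Recovering R(i,j) via the rank-extension bound from the 7 conditions:

  0 0 0 1
  1 1 1 2
  1 2 2 3
  1 2 3 4

reading off 1-entries of Δ²R: w = (4, 1, 2, 3).

|D(w)|=3, |Ess(w)|=1:

[(1, 3, 0)]


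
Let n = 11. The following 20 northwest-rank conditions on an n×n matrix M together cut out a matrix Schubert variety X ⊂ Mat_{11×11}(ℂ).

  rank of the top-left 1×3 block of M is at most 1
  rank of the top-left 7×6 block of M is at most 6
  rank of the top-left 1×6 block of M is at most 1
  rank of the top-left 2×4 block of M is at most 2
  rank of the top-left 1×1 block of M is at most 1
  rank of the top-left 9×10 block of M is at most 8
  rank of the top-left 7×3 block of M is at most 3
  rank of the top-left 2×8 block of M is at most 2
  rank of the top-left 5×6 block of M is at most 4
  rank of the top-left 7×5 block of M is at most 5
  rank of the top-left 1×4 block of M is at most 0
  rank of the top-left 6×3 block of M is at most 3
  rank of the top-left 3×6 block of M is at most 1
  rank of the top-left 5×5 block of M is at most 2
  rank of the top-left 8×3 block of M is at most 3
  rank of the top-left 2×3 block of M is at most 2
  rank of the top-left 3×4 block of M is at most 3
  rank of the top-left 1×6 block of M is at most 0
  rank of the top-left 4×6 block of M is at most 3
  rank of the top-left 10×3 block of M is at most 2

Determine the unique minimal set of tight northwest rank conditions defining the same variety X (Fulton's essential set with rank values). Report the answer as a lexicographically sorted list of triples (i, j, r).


Propagating the 20 rank bounds to every northwest block:

  i=1: 0, 0, 0, 0, 0, 0, 1, 1, 1, 1, 1
  i=2: 1, 1, 1, 1, 1, 1, 2, 2, 2, 2, 2
  i=3: 1, 1, 1, 1, 1, 1, 2, 3, 3, 3, 3
  i=4: 1, 2, 2, 2, 2, 2, 3, 4, 4, 4, 4
  i=5: 1, 2, 2, 2, 2, 3, 4, 5, 5, 5, 5
  i=6: 1, 2, 2, 3, 3, 4, 5, 6, 6, 6, 6
  i=7: 1, 2, 2, 3, 4, 5, 6, 7, 7, 7, 7
  i=8: 1, 2, 2, 3, 4, 5, 6, 7, 8, 8, 8
  i=9: 1, 2, 2, 3, 4, 5, 6, 7, 8, 8, 9
  i=10: 1, 2, 2, 3, 4, 5, 6, 7, 8, 9, 10
  i=11: 1, 2, 3, 4, 5, 6, 7, 8, 9, 10, 11

reading off 1-entries of Δ²R: w = (7, 1, 8, 2, 6, 4, 5, 9, 11, 10, 3).

Fulton essential set (5 of the 20 Rothe cells):

[(1, 6, 0), (3, 6, 1), (5, 5, 2), (9, 10, 8), (10, 3, 2)]


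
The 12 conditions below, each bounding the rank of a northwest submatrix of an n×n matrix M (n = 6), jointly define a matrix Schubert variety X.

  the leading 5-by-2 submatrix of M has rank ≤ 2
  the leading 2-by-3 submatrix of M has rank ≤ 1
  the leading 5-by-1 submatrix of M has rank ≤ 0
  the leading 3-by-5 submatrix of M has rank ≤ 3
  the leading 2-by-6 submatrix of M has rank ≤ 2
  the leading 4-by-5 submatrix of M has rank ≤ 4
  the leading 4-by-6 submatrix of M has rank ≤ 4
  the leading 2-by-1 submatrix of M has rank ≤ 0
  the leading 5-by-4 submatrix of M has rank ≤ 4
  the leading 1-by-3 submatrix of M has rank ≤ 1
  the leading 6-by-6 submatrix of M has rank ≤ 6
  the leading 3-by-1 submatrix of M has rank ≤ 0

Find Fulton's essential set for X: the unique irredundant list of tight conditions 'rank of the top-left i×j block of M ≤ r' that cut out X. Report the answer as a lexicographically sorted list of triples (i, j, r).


Recovering R(i,j) via the rank-extension bound from the 12 conditions:

  R[1]: 0 1 1 1 1 1
  R[2]: 0 1 1 2 2 2
  R[3]: 0 1 2 3 3 3
  R[4]: 0 1 2 3 4 4
  R[5]: 0 1 2 3 4 5
  R[6]: 1 2 3 4 5 6

giving w = (2, 4, 3, 5, 6, 1) via Δ²R.

|D(w)|=6, |Ess(w)|=2:

[(2, 3, 1), (5, 1, 0)]


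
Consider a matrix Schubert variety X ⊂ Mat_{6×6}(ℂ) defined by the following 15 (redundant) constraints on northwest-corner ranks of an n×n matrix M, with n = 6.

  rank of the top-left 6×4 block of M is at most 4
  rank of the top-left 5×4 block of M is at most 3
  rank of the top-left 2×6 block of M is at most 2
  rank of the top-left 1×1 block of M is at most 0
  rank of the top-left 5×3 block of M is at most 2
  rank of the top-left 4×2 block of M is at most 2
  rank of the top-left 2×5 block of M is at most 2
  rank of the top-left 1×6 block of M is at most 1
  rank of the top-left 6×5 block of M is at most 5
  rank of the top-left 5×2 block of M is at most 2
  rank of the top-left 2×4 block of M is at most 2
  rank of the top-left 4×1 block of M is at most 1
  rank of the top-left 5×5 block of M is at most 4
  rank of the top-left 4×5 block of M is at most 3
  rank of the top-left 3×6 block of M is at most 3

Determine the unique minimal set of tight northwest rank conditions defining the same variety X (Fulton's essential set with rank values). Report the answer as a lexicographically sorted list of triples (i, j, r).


Rank table r_w(6×6) implied by the 15 constraints:

  0, 1, 1, 1, 1, 1
  1, 2, 2, 2, 2, 2
  1, 2, 2, 3, 3, 3
  1, 2, 2, 3, 3, 4
  1, 2, 2, 3, 4, 5
  1, 2, 3, 4, 5, 6

the unique w with this rank table is (2, 1, 4, 6, 5, 3).

D(w) has 5 cells with 3 SE-corners; essential set:

[(1, 1, 0), (4, 5, 3), (5, 3, 2)]


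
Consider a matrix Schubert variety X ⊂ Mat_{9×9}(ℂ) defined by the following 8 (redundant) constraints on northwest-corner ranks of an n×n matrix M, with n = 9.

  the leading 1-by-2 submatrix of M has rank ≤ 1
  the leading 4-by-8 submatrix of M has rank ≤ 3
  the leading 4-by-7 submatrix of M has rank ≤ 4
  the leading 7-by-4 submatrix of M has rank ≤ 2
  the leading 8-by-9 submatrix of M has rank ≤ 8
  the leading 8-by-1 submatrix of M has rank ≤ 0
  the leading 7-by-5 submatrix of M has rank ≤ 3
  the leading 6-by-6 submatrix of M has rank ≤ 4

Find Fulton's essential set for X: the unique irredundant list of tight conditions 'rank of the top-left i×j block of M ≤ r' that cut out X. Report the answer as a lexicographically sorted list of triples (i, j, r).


Rank table r_w(9×9) implied by the 8 constraints:

  row 1: 0 1 1 1 1 1 1 1 1
  row 2: 0 1 2 2 2 2 2 2 2
  row 3: 0 1 2 2 3 3 3 3 3
  row 4: 0 1 2 2 3 3 3 3 4
  row 5: 0 1 2 2 3 4 4 4 5
  row 6: 0 1 2 2 3 4 5 5 6
  row 7: 0 1 2 2 3 4 5 6 7
  row 8: 0 1 2 3 4 5 6 7 8
  row 9: 1 2 3 4 5 6 7 8 9

reading off 1-entries of Δ²R: w = (2, 3, 5, 9, 6, 7, 8, 4, 1).

D(w) has 16 cells with 3 SE-corners; essential set:

[(4, 8, 3), (7, 4, 2), (8, 1, 0)]


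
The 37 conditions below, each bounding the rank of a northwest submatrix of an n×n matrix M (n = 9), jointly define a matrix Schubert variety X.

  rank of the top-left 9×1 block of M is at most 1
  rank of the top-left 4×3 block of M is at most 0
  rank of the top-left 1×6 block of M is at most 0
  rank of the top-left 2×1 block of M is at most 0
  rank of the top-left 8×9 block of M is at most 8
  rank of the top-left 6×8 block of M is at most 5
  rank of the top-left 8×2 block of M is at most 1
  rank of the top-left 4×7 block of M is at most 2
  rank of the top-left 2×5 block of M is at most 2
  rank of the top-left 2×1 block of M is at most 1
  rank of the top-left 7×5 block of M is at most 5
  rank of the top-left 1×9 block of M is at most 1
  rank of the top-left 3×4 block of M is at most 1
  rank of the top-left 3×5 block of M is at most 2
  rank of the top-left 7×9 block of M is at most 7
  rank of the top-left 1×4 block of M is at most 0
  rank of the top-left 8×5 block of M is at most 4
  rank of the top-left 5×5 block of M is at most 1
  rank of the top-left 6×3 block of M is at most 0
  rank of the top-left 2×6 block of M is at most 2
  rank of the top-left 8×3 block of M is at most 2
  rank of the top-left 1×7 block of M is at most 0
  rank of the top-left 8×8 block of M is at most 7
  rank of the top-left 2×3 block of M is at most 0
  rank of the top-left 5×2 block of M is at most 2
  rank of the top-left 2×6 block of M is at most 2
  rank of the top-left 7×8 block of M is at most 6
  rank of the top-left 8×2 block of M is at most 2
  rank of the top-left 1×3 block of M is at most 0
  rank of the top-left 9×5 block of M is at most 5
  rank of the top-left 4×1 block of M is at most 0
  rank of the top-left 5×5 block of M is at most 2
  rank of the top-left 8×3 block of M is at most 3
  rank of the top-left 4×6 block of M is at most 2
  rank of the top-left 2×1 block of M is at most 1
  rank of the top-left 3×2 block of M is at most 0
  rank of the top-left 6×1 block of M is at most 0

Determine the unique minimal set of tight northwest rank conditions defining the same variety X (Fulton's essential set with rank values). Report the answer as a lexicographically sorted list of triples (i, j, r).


The tightest implied rank at each (i,j), from the 37 conditions:

  R[1]: 0, 0, 0, 0, 0, 0, 0, 1, 1
  R[2]: 0, 0, 0, 1, 1, 1, 1, 2, 2
  R[3]: 0, 0, 0, 1, 1, 2, 2, 3, 3
  R[4]: 0, 0, 0, 1, 1, 2, 2, 3, 4
  R[5]: 0, 0, 0, 1, 1, 2, 3, 4, 5
  R[6]: 0, 0, 0, 1, 2, 3, 4, 5, 6
  R[7]: 1, 1, 1, 2, 3, 4, 5, 6, 7
  R[8]: 1, 1, 2, 3, 4, 5, 6, 7, 8
  R[9]: 1, 2, 3, 4, 5, 6, 7, 8, 9

second differences of R give the permutation w = (8, 4, 6, 9, 7, 5, 1, 3, 2).

|D(w)|=27, |Ess(w)|=5:

[(1, 7, 0), (4, 7, 2), (5, 5, 1), (6, 3, 0), (8, 2, 1)]


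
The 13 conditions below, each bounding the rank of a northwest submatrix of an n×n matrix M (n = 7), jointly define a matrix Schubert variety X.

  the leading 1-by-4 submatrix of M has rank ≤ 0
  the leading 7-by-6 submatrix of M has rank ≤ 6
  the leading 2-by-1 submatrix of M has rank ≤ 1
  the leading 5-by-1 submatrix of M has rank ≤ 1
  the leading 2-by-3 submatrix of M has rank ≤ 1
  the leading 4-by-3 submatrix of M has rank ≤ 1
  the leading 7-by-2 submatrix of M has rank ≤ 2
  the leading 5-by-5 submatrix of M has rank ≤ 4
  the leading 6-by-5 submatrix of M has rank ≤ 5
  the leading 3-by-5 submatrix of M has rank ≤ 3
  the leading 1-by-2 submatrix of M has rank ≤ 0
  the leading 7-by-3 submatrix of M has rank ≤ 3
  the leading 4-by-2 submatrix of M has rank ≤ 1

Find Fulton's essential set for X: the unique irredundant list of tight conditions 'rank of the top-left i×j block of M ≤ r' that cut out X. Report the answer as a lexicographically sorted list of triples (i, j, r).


Computing R[i][j] = min implied NW-rank bound (n=7, 13 conditions):

  i=1: 0 | 0 | 0 | 0 | 1 | 1 | 1
  i=2: 1 | 1 | 1 | 1 | 2 | 2 | 2
  i=3: 1 | 1 | 1 | 2 | 3 | 3 | 3
  i=4: 1 | 1 | 1 | 2 | 3 | 4 | 4
  i=5: 1 | 2 | 2 | 3 | 4 | 5 | 5
  i=6: 1 | 2 | 3 | 4 | 5 | 6 | 6
  i=7: 1 | 2 | 3 | 4 | 5 | 6 | 7

the unique w with this rank table is (5, 1, 4, 6, 2, 3, 7).

2 SE-corners of the 8-cell Rothe diagram give Ess(w):

[(1, 4, 0), (4, 3, 1)]


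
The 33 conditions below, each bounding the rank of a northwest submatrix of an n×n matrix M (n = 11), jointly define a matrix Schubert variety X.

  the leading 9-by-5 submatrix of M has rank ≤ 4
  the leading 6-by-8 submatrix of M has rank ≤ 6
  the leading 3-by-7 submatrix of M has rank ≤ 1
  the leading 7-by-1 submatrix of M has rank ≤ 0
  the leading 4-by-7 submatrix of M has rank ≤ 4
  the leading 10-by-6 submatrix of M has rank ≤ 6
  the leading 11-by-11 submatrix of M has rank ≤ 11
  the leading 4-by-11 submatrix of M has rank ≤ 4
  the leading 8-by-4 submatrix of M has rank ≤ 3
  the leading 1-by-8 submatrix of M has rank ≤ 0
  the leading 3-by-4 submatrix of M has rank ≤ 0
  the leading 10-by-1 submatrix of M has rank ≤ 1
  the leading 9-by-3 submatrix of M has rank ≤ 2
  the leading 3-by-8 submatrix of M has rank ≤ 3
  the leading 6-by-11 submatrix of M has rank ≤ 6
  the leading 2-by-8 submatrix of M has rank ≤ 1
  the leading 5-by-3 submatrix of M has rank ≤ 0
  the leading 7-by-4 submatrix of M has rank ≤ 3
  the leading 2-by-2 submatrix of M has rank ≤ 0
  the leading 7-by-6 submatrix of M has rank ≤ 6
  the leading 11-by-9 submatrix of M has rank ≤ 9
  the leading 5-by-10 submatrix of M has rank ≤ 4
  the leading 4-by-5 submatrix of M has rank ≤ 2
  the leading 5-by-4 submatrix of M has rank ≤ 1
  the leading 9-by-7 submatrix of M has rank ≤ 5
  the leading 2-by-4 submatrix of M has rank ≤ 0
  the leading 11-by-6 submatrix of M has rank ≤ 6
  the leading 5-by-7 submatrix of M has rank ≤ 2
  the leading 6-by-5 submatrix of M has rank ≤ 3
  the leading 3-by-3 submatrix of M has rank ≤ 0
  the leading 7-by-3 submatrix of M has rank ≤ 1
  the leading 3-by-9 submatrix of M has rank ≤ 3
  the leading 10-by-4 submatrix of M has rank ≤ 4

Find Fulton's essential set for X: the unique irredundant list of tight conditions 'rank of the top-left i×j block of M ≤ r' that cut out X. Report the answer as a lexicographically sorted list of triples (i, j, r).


The tightest implied rank at each (i,j), from the 33 conditions:

  row 1: 0 | 0 | 0 | 0 | 0 | 0 | 0 | 0 | 1 | 1 | 1
  row 2: 0 | 0 | 0 | 0 | 1 | 1 | 1 | 1 | 2 | 2 | 2
  row 3: 0 | 0 | 0 | 0 | 1 | 1 | 1 | 2 | 3 | 3 | 3
  row 4: 0 | 0 | 0 | 1 | 2 | 2 | 2 | 3 | 4 | 4 | 4
  row 5: 0 | 0 | 0 | 1 | 2 | 2 | 2 | 3 | 4 | 4 | 5
  row 6: 0 | 1 | 1 | 2 | 3 | 3 | 3 | 4 | 5 | 5 | 6
  row 7: 0 | 1 | 1 | 2 | 3 | 4 | 4 | 5 | 6 | 6 | 7
  row 8: 1 | 2 | 2 | 3 | 4 | 5 | 5 | 6 | 7 | 7 | 8
  row 9: 1 | 2 | 2 | 3 | 4 | 5 | 5 | 6 | 7 | 8 | 9
  row 10: 1 | 2 | 3 | 4 | 5 | 6 | 6 | 7 | 8 | 9 | 10
  row 11: 1 | 2 | 3 | 4 | 5 | 6 | 7 | 8 | 9 | 10 | 11

reading off 1-entries of Δ²R: w = (9, 5, 8, 4, 11, 2, 6, 1, 10, 3, 7).

ℓ(w)=32; the 10 essential cells (i,j,r):

[(1, 8, 0), (3, 4, 0), (3, 7, 1), (5, 3, 0), (5, 7, 2), (5, 10, 4), (7, 1, 0), (7, 3, 1), (9, 3, 2), (9, 7, 5)]
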